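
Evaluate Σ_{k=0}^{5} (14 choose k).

1 + 14 + 91 + 364 + 1001 + 2002 = 3473.

3473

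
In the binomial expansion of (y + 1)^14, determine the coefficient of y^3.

364

The general term is C(14,j)·(y)^j·(1)^(14-j); the y^3 term has j = 3.
C(14,3) = 364.
Coefficient = C(14,3) = 364.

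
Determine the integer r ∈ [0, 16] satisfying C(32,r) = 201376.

C(32,r) increases on 0 ≤ r ≤ 16. C(32,4) = 35960 and C(32,5) = 201376, so r = 5.

5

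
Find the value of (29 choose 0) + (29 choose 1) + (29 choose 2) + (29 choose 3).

1 + 29 + 406 + 3654 = 4090.

4090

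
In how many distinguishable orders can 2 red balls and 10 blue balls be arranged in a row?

Choose positions for the red balls: C(12,2) = 66.

66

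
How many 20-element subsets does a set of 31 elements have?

84672315

C(31,20) = C(31,11) by symmetry.
C(31,11) = (31·30·29·28·27·26·25·24·23·22·21) / 11! = 3379847863392000 / 39916800 = 84672315.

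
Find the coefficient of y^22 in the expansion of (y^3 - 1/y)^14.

General term: C(14,j)·(y^3)^j·(-1/y)^(14-j), with y-exponent 3j − 1(14−j) = 4j − 14.
Set 4j − 14 = 22: j = 9.
C(14,9) = 2002; 1^9 = 1; (-1)^5 = -1.
Coefficient = 2002 · 1 · (-1) = -2002.

-2002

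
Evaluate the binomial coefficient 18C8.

C(18,8) = (18·17·16·15·14·13·12·11) / 8! = 1764322560 / 40320 = 43758.

43758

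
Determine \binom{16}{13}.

560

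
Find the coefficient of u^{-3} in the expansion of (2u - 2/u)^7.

-2688

General term: C(7,j)·(2u)^j·(-2/u)^(7-j), with u-exponent 1j − 1(7−j) = 2j − 7.
Set 2j − 7 = -3: j = 2.
C(7,2) = 21; 2^2 = 4; (-2)^5 = -32.
Coefficient = 21 · 4 · (-32) = -2688.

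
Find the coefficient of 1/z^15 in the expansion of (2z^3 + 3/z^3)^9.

314928

General term: C(9,j)·(2z^3)^j·(3/z^3)^(9-j), with z-exponent 3j − 3(9−j) = 6j − 27.
Set 6j − 27 = -15: j = 2.
C(9,2) = 36; 2^2 = 4; 3^7 = 2187.
Coefficient = 36 · 4 · 2187 = 314928.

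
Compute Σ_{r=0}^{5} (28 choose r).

1 + 28 + 378 + 3276 + 20475 + 98280 = 122438.

122438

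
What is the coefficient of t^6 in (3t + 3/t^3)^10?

General term: C(10,j)·(3t)^j·(3/t^3)^(10-j), with t-exponent 1j − 3(10−j) = 4j − 30.
Set 4j − 30 = 6: j = 9.
C(10,9) = 10; 3^9 = 19683; 3^1 = 3.
Coefficient = 10 · 19683 · 3 = 590490.

590490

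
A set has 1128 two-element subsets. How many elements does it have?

48

n(n−1)/2 = 1128 ⇒ n(n−1) = 2256. Since 48·47 = 2256, n = 48.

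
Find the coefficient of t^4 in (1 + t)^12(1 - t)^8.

-19

Coefficient of t^4 = Σ_{j} C(12,j)·1^j·C(8,4-j)·(-1)^(4-j) for j from 0 to 4.
= 70 + (-672) + 1848 + (-1760) + 495 = -19.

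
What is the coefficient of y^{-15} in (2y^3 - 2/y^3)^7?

General term: C(7,j)·(2y^3)^j·(-2/y^3)^(7-j), with y-exponent 3j − 3(7−j) = 6j − 21.
Set 6j − 21 = -15: j = 1.
C(7,1) = 7; 2^1 = 2; (-2)^6 = 64.
Coefficient = 7 · 2 · 64 = 896.

896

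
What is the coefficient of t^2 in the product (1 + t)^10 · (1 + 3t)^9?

639

Coefficient of t^2 = Σ_{j} C(10,j)·1^j·C(9,2-j)·3^(2-j) for j from 0 to 2.
= 324 + 270 + 45 = 639.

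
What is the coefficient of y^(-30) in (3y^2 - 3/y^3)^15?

6528752685

General term: C(15,j)·(3y^2)^j·(-3/y^3)^(15-j), with y-exponent 2j − 3(15−j) = 5j − 45.
Set 5j − 45 = -30: j = 3.
C(15,3) = 455; 3^3 = 27; (-3)^12 = 531441.
Coefficient = 455 · 27 · 531441 = 6528752685.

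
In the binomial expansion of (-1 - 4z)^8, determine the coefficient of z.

32

The general term is C(8,j)·(-1)^j·(-4z)^(8-j); the z^1 term has j = 7.
C(8,7) = 8.
Coefficient = C(8,7) · (-1)^7 · (-4)^1 = 8 · (-1) · (-4) = 32.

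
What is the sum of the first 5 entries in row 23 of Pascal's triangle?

1 + 23 + 253 + 1771 + 8855 = 10903.

10903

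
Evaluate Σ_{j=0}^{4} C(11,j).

562

1 + 11 + 55 + 165 + 330 = 562.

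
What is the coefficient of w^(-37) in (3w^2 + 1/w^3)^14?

42

General term: C(14,j)·(3w^2)^j·(1/w^3)^(14-j), with w-exponent 2j − 3(14−j) = 5j − 42.
Set 5j − 42 = -37: j = 1.
C(14,1) = 14; 3^1 = 3; 1^13 = 1.
Coefficient = 14 · 3 · 1 = 42.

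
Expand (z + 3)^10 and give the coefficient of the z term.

The general term is C(10,j)·(z)^j·(3)^(10-j); the z^1 term has j = 1.
C(10,1) = 10.
Coefficient = C(10,1) · 3^9 = 10 · 19683 = 196830.

196830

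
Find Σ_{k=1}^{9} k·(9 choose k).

Since k·C(9,k) = 9·C(8,k−1), the sum is 9·2^8 = 9·256 = 2304.

2304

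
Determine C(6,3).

20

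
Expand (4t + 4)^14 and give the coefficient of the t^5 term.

The general term is C(14,j)·(4t)^j·(4)^(14-j); the t^5 term has j = 5.
C(14,5) = 2002.
Coefficient = C(14,5) · 4^5 · 4^9 = 2002 · 1024 · 262144 = 537407782912.

537407782912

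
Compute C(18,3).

C(18,3) = (18·17·16) / 3! = 4896 / 6 = 816.

816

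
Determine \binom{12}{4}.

C(12,4) = (12·11·10·9) / 4! = 11880 / 24 = 495.

495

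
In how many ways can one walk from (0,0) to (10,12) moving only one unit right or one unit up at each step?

Each path is a sequence of 22 steps with 10 rights: C(22,10) = 646646.

646646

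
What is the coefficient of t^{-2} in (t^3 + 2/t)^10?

11520

General term: C(10,j)·(t^3)^j·(2/t)^(10-j), with t-exponent 3j − 1(10−j) = 4j − 10.
Set 4j − 10 = -2: j = 2.
C(10,2) = 45; 1^2 = 1; 2^8 = 256.
Coefficient = 45 · 1 · 256 = 11520.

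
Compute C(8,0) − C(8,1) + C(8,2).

21

The partial alternating sum Σ_{k=0}^{2} (−1)^k C(8,k) = (−1)^2 C(7,2) = 21.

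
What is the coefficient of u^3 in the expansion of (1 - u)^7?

-35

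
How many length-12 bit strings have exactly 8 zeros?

Choose the 8 positions: C(12,8) = 495.

495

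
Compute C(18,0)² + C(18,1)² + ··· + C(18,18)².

9075135300

By Vandermonde's identity, Σ C(18,k)² = C(36,18) = 9075135300.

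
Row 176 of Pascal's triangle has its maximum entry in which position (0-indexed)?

C(176,k) is maximized at k = 176/2 = 88.

88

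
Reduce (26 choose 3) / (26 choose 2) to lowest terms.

C(n,k+1)/C(n,k) = (n−k)/(k+1) = (26−2)/(2+1) = 24/3 = 8.

8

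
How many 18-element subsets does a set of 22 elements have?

7315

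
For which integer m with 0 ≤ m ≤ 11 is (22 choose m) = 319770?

C(22,m) increases on 0 ≤ m ≤ 11. C(22,7) = 170544 and C(22,8) = 319770, so m = 8.

8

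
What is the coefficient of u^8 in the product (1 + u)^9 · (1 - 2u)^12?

Coefficient of u^8 = Σ_{j} C(9,j)·1^j·C(12,8-j)·(-2)^(8-j) for j from 0 to 8.
= 126720 + (-912384) + 2128896 + (-2128896) + 997920 + (-221760) + 22176 + (-864) + 9 = 11817.

11817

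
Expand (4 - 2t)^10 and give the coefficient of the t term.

The general term is C(10,j)·(4)^j·(-2t)^(10-j); the t^1 term has j = 9.
C(10,9) = 10.
Coefficient = C(10,9) · 4^9 · (-2)^1 = 10 · 262144 · (-2) = -5242880.

-5242880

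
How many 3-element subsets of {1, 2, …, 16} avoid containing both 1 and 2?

546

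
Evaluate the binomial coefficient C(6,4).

15

C(6,4) = C(6,2) by symmetry.
C(6,2) = (6·5) / 2! = 30 / 2 = 15.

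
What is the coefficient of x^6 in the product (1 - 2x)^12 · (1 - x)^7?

Coefficient of x^6 = Σ_{j} C(12,j)·(-2)^j·C(7,6-j)·(-1)^(6-j) for j from 0 to 6.
= 7 + 504 + 9240 + 61600 + 166320 + 177408 + 59136 = 474215.

474215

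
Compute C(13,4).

C(13,4) = (13·12·11·10) / 4! = 17160 / 24 = 715.

715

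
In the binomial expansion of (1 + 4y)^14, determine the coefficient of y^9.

524812288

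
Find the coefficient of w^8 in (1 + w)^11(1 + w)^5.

(1 + w)^11(1 + w)^5 = (1 + w)^16, so the coefficient of w^8 is C(16,8)·1^8 = 12870·1 = 12870.

12870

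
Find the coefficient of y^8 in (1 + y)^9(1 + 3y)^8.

Coefficient of y^8 = Σ_{j} C(9,j)·1^j·C(8,8-j)·3^(8-j) for j from 0 to 8.
= 6561 + 157464 + 734832 + 1143072 + 714420 + 190512 + 21168 + 864 + 9 = 2968902.

2968902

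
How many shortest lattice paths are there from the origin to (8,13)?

203490

Each path is a sequence of 21 steps with 8 rights: C(21,8) = 203490.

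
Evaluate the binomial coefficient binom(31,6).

736281

C(31,6) = (31·30·29·28·27·26) / 6! = 530122320 / 720 = 736281.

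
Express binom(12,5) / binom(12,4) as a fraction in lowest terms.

8/5

C(n,k+1)/C(n,k) = (n−k)/(k+1) = (12−4)/(4+1) = 8/5.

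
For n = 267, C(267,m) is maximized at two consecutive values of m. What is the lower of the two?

133

For odd n = 267, C(267,m) peaks at m = (n−1)/2 and (n+1)/2; the lower is 133.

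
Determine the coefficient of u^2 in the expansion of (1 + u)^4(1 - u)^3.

-3

Coefficient of u^2 = Σ_{j} C(4,j)·1^j·C(3,2-j)·(-1)^(2-j) for j from 0 to 2.
= 3 + (-12) + 6 = -3.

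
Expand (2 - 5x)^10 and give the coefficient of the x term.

-25600

The general term is C(10,j)·(2)^j·(-5x)^(10-j); the x^1 term has j = 9.
C(10,9) = 10.
Coefficient = C(10,9) · 2^9 · (-5)^1 = 10 · 512 · (-5) = -25600.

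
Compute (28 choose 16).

30421755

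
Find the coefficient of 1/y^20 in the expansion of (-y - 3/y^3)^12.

3247695

General term: C(12,j)·(-y)^j·(-3/y^3)^(12-j), with y-exponent 1j − 3(12−j) = 4j − 36.
Set 4j − 36 = -20: j = 4.
C(12,4) = 495; (-1)^4 = 1; (-3)^8 = 6561.
Coefficient = 495 · 1 · 6561 = 3247695.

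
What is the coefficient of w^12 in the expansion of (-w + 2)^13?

26

The general term is C(13,j)·(-w)^j·(2)^(13-j); the w^12 term has j = 12.
C(13,12) = 13.
Coefficient = C(13,12) · 2^1 = 13 · 2 = 26.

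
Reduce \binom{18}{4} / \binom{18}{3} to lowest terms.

C(n,k+1)/C(n,k) = (n−k)/(k+1) = (18−3)/(3+1) = 15/4.

15/4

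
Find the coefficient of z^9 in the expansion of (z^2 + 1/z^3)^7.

7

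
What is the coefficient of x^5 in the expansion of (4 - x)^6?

The general term is C(6,j)·(4)^j·(-x)^(6-j); the x^5 term has j = 1.
C(6,1) = 6.
Coefficient = C(6,1) · 4^1 · (-1)^5 = 6 · 4 · (-1) = -24.

-24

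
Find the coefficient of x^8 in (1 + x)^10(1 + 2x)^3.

Coefficient of x^8 = Σ_{j} C(10,j)·1^j·C(3,8-j)·2^(8-j) for j from 5 to 8.
= 2016 + 2520 + 720 + 45 = 5301.

5301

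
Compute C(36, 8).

30260340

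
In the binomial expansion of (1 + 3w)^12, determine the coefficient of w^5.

The general term is C(12,j)·(1)^j·(3w)^(12-j); the w^5 term has j = 7.
C(12,7) = 792.
Coefficient = C(12,7) · 3^5 = 792 · 243 = 192456.

192456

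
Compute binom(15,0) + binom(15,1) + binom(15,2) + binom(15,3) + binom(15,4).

1941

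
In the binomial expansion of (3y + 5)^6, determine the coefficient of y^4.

30375

The general term is C(6,j)·(3y)^j·(5)^(6-j); the y^4 term has j = 4.
C(6,4) = 15.
Coefficient = C(6,4) · 3^4 · 5^2 = 15 · 81 · 25 = 30375.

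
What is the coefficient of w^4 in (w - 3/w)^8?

General term: C(8,j)·(w)^j·(-3/w)^(8-j), with w-exponent 1j − 1(8−j) = 2j − 8.
Set 2j − 8 = 4: j = 6.
C(8,6) = 28; 1^6 = 1; (-3)^2 = 9.
Coefficient = 28 · 1 · 9 = 252.

252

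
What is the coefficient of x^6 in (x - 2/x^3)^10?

General term: C(10,j)·(x)^j·(-2/x^3)^(10-j), with x-exponent 1j − 3(10−j) = 4j − 30.
Set 4j − 30 = 6: j = 9.
C(10,9) = 10; 1^9 = 1; (-2)^1 = -2.
Coefficient = 10 · 1 · (-2) = -20.

-20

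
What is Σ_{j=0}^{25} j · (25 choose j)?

Since j·C(25,j) = 25·C(24,j−1), the sum is 25·2^24 = 25·16777216 = 419430400.

419430400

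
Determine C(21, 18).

1330

C(21,18) = C(21,3) by symmetry.
C(21,3) = (21·20·19) / 3! = 7980 / 6 = 1330.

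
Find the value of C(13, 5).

C(13,5) = (13·12·11·10·9) / 5! = 154440 / 120 = 1287.

1287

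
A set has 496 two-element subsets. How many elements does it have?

n(n−1)/2 = 496 ⇒ n(n−1) = 992. Since 32·31 = 992, n = 32.

32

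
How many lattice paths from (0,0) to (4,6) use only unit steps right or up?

210

Each path is a sequence of 10 steps with 4 rights: C(10,4) = 210.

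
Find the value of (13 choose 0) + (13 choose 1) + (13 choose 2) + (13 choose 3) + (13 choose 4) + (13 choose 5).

1 + 13 + 78 + 286 + 715 + 1287 = 2380.

2380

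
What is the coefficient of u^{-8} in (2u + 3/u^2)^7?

20412

General term: C(7,j)·(2u)^j·(3/u^2)^(7-j), with u-exponent 1j − 2(7−j) = 3j − 14.
Set 3j − 14 = -8: j = 2.
C(7,2) = 21; 2^2 = 4; 3^5 = 243.
Coefficient = 21 · 4 · 243 = 20412.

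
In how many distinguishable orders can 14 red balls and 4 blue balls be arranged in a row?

3060

Choose positions for the red balls: C(18,14) = 3060.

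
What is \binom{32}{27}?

201376

C(32,27) = C(32,5) by symmetry.
C(32,5) = (32·31·30·29·28) / 5! = 24165120 / 120 = 201376.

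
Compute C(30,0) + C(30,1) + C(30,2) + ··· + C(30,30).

1073741824

The entries of row 30 sum to 2^30 = 1073741824.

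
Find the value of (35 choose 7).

6724520

C(35,7) = (35·34·33·32·31·30·29) / 7! = 33891580800 / 5040 = 6724520.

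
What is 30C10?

C(30,10) = (30·29·28·27·26·25·24·23·22·21) / 10! = 109027350432000 / 3628800 = 30045015.

30045015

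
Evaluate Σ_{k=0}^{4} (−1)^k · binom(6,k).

The partial alternating sum Σ_{k=0}^{4} (−1)^k C(6,k) = (−1)^4 C(5,4) = 5.

5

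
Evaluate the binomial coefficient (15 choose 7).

C(15,7) = (15·14·13·12·11·10·9) / 7! = 32432400 / 5040 = 6435.

6435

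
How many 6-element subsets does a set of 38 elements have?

2760681

C(38,6) = (38·37·36·35·34·33) / 6! = 1987690320 / 720 = 2760681.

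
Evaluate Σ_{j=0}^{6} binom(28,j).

499178

1 + 28 + 378 + 3276 + 20475 + 98280 + 376740 = 499178.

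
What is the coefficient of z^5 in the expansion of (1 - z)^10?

The general term is C(10,j)·(1)^j·(-z)^(10-j); the z^5 term has j = 5.
C(10,5) = 252.
Coefficient = C(10,5) · (-1)^5 = 252 · (-1) = -252.

-252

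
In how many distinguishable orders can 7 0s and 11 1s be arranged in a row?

Choose positions for the 0s: C(18,7) = 31824.

31824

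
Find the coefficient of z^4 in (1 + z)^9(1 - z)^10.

Coefficient of z^4 = Σ_{j} C(9,j)·1^j·C(10,4-j)·(-1)^(4-j) for j from 0 to 4.
= 210 + (-1080) + 1620 + (-840) + 126 = 36.

36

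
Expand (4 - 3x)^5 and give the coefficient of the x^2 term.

The general term is C(5,j)·(4)^j·(-3x)^(5-j); the x^2 term has j = 3.
C(5,3) = 10.
Coefficient = C(5,3) · 4^3 · (-3)^2 = 10 · 64 · 9 = 5760.

5760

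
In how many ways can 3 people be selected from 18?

816

This is C(18,3) = 816.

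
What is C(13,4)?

715

C(13,4) = (13·12·11·10) / 4! = 17160 / 24 = 715.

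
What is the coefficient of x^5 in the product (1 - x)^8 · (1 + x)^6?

-30

Coefficient of x^5 = Σ_{j} C(8,j)·(-1)^j·C(6,5-j)·1^(5-j) for j from 0 to 5.
= 6 + (-120) + 560 + (-840) + 420 + (-56) = -30.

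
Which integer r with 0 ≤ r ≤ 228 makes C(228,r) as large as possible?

114

C(228,r) is maximized at r = 228/2 = 114.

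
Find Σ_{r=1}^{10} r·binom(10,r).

5120

Since r·C(10,r) = 10·C(9,r−1), the sum is 10·2^9 = 10·512 = 5120.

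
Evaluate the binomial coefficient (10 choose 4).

210

C(10,4) = (10·9·8·7) / 4! = 5040 / 24 = 210.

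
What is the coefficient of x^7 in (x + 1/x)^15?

1365

General term: C(15,j)·(x)^j·(1/x)^(15-j), with x-exponent 1j − 1(15−j) = 2j − 15.
Set 2j − 15 = 7: j = 11.
C(15,11) = 1365; 1^11 = 1; 1^4 = 1.
Coefficient = 1365 · 1 · 1 = 1365.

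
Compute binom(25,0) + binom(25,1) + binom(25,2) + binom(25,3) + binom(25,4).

1 + 25 + 300 + 2300 + 12650 = 15276.

15276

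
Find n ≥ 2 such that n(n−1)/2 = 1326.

n(n−1)/2 = 1326 ⇒ n(n−1) = 2652. Since 52·51 = 2652, n = 52.

52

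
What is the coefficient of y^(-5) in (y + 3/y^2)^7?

General term: C(7,j)·(y)^j·(3/y^2)^(7-j), with y-exponent 1j − 2(7−j) = 3j − 14.
Set 3j − 14 = -5: j = 3.
C(7,3) = 35; 1^3 = 1; 3^4 = 81.
Coefficient = 35 · 1 · 81 = 2835.

2835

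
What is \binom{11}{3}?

C(11,3) = (11·10·9) / 3! = 990 / 6 = 165.

165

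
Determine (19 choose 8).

75582

C(19,8) = (19·18·17·16·15·14·13·12) / 8! = 3047466240 / 40320 = 75582.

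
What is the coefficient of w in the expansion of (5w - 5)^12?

The general term is C(12,j)·(5w)^j·(-5)^(12-j); the w^1 term has j = 1.
C(12,1) = 12.
Coefficient = C(12,1) · 5^1 · (-5)^11 = 12 · 5 · (-48828125) = -2929687500.

-2929687500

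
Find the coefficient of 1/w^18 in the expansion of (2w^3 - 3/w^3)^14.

945728784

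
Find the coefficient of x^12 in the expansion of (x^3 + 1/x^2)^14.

3003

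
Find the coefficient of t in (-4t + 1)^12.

-48

The general term is C(12,j)·(-4t)^j·(1)^(12-j); the t^1 term has j = 1.
C(12,1) = 12.
Coefficient = C(12,1) · (-4)^1 = 12 · (-4) = -48.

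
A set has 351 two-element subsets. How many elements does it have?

n(n−1)/2 = 351 ⇒ n(n−1) = 702. Since 27·26 = 702, n = 27.

27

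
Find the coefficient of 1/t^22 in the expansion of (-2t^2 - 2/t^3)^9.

-4608

General term: C(9,j)·(-2t^2)^j·(-2/t^3)^(9-j), with t-exponent 2j − 3(9−j) = 5j − 27.
Set 5j − 27 = -22: j = 1.
C(9,1) = 9; (-2)^1 = -2; (-2)^8 = 256.
Coefficient = 9 · (-2) · 256 = -4608.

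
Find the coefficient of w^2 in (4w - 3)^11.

-17321040

The general term is C(11,j)·(4w)^j·(-3)^(11-j); the w^2 term has j = 2.
C(11,2) = 55.
Coefficient = C(11,2) · 4^2 · (-3)^9 = 55 · 16 · (-19683) = -17321040.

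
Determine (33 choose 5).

C(33,5) = (33·32·31·30·29) / 5! = 28480320 / 120 = 237336.

237336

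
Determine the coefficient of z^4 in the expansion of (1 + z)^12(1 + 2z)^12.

52239

Coefficient of z^4 = Σ_{j} C(12,j)·1^j·C(12,4-j)·2^(4-j) for j from 0 to 4.
= 7920 + 21120 + 17424 + 5280 + 495 = 52239.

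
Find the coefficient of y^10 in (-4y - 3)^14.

The general term is C(14,j)·(-4y)^j·(-3)^(14-j); the y^10 term has j = 10.
C(14,10) = 1001.
Coefficient = C(14,10) · (-4)^10 · (-3)^4 = 1001 · 1048576 · 81 = 85019590656.

85019590656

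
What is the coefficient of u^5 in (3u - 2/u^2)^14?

General term: C(14,j)·(3u)^j·(-2/u^2)^(14-j), with u-exponent 1j − 2(14−j) = 3j − 28.
Set 3j − 28 = 5: j = 11.
C(14,11) = 364; 3^11 = 177147; (-2)^3 = -8.
Coefficient = 364 · 177147 · (-8) = -515852064.

-515852064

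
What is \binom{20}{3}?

1140

C(20,3) = (20·19·18) / 3! = 6840 / 6 = 1140.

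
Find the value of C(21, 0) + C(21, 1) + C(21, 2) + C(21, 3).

1562

1 + 21 + 210 + 1330 = 1562.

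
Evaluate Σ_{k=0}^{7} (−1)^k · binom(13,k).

The partial alternating sum Σ_{k=0}^{7} (−1)^k C(13,k) = (−1)^7 C(12,7) = -792.

-792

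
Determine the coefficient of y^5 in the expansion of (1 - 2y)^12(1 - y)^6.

-104910

Coefficient of y^5 = Σ_{j} C(12,j)·(-2)^j·C(6,5-j)·(-1)^(5-j) for j from 0 to 5.
= (-6) + (-360) + (-5280) + (-26400) + (-47520) + (-25344) = -104910.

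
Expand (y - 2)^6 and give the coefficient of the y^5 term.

The general term is C(6,j)·(y)^j·(-2)^(6-j); the y^5 term has j = 5.
C(6,5) = 6.
Coefficient = C(6,5) · (-2)^1 = 6 · (-2) = -12.

-12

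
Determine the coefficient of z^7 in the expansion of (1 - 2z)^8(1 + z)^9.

Coefficient of z^7 = Σ_{j} C(8,j)·(-2)^j·C(9,7-j)·1^(7-j) for j from 0 to 7.
= 36 + (-1344) + 14112 + (-56448) + 94080 + (-64512) + 16128 + (-1024) = 1028.

1028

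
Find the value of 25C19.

177100

C(25,19) = C(25,6) by symmetry.
C(25,6) = (25·24·23·22·21·20) / 6! = 127512000 / 720 = 177100.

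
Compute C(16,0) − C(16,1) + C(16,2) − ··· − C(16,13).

The partial alternating sum Σ_{k=0}^{13} (−1)^k C(16,k) = (−1)^13 C(15,13) = -105.

-105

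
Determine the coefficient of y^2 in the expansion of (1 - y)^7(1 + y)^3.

Coefficient of y^2 = Σ_{j} C(7,j)·(-1)^j·C(3,2-j)·1^(2-j) for j from 0 to 2.
= 3 + (-21) + 21 = 3.

3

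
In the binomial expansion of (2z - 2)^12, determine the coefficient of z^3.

-901120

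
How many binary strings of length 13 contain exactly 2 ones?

78

Choose the 2 positions: C(13,2) = 78.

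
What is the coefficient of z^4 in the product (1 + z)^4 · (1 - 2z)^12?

2369

Coefficient of z^4 = Σ_{j} C(4,j)·1^j·C(12,4-j)·(-2)^(4-j) for j from 0 to 4.
= 7920 + (-7040) + 1584 + (-96) + 1 = 2369.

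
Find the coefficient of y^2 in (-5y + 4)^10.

The general term is C(10,j)·(-5y)^j·(4)^(10-j); the y^2 term has j = 2.
C(10,2) = 45.
Coefficient = C(10,2) · (-5)^2 · 4^8 = 45 · 25 · 65536 = 73728000.

73728000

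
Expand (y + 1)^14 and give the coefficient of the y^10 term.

1001

The general term is C(14,j)·(y)^j·(1)^(14-j); the y^10 term has j = 10.
C(14,10) = 1001.
Coefficient = C(14,10) = 1001.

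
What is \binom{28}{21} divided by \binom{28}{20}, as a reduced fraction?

8/21

C(n,k+1)/C(n,k) = (n−k)/(k+1) = (28−20)/(20+1) = 8/21.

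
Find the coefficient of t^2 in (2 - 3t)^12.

The general term is C(12,j)·(2)^j·(-3t)^(12-j); the t^2 term has j = 10.
C(12,10) = 66.
Coefficient = C(12,10) · 2^10 · (-3)^2 = 66 · 1024 · 9 = 608256.

608256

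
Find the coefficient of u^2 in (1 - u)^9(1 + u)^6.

Coefficient of u^2 = Σ_{j} C(9,j)·(-1)^j·C(6,2-j)·1^(2-j) for j from 0 to 2.
= 15 + (-54) + 36 = -3.

-3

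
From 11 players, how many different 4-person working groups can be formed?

This is C(11,4) = 330.

330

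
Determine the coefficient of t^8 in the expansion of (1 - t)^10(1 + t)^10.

Coefficient of t^8 = Σ_{j} C(10,j)·(-1)^j·C(10,8-j)·1^(8-j) for j from 0 to 8.
= 45 + (-1200) + 9450 + (-30240) + 44100 + (-30240) + 9450 + (-1200) + 45 = 210.

210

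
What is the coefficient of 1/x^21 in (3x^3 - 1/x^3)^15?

General term: C(15,j)·(3x^3)^j·(-1/x^3)^(15-j), with x-exponent 3j − 3(15−j) = 6j − 45.
Set 6j − 45 = -21: j = 4.
C(15,4) = 1365; 3^4 = 81; (-1)^11 = -1.
Coefficient = 1365 · 81 · (-1) = -110565.

-110565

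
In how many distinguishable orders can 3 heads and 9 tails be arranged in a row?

220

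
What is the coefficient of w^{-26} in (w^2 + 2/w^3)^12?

67584

General term: C(12,j)·(w^2)^j·(2/w^3)^(12-j), with w-exponent 2j − 3(12−j) = 5j − 36.
Set 5j − 36 = -26: j = 2.
C(12,2) = 66; 1^2 = 1; 2^10 = 1024.
Coefficient = 66 · 1 · 1024 = 67584.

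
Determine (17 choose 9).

24310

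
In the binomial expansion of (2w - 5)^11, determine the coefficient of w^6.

The general term is C(11,j)·(2w)^j·(-5)^(11-j); the w^6 term has j = 6.
C(11,6) = 462.
Coefficient = C(11,6) · 2^6 · (-5)^5 = 462 · 64 · (-3125) = -92400000.

-92400000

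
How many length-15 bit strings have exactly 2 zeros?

Choose the 2 positions: C(15,2) = 105.

105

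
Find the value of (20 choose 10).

184756

C(20,10) = (20·19·18·17·16·15·14·13·12·11) / 10! = 670442572800 / 3628800 = 184756.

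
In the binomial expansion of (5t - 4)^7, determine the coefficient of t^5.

1050000

The general term is C(7,j)·(5t)^j·(-4)^(7-j); the t^5 term has j = 5.
C(7,5) = 21.
Coefficient = C(7,5) · 5^5 · (-4)^2 = 21 · 3125 · 16 = 1050000.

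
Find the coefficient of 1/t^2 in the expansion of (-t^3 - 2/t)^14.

745472

General term: C(14,j)·(-t^3)^j·(-2/t)^(14-j), with t-exponent 3j − 1(14−j) = 4j − 14.
Set 4j − 14 = -2: j = 3.
C(14,3) = 364; (-1)^3 = -1; (-2)^11 = -2048.
Coefficient = 364 · (-1) · (-2048) = 745472.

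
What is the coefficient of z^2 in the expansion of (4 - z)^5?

The general term is C(5,j)·(4)^j·(-z)^(5-j); the z^2 term has j = 3.
C(5,3) = 10.
Coefficient = C(5,3) · 4^3 = 10 · 64 = 640.

640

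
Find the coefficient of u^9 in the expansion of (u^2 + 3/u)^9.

2268

General term: C(9,j)·(u^2)^j·(3/u)^(9-j), with u-exponent 2j − 1(9−j) = 3j − 9.
Set 3j − 9 = 9: j = 6.
C(9,6) = 84; 1^6 = 1; 3^3 = 27.
Coefficient = 84 · 1 · 27 = 2268.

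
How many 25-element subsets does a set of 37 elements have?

1852482996

C(37,25) = C(37,12) by symmetry.
C(37,12) = (37·36·35·34·33·32·31·30·29·28·27·26) / 12! = 887342319056793600 / 479001600 = 1852482996.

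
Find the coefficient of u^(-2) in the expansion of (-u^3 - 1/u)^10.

General term: C(10,j)·(-u^3)^j·(-1/u)^(10-j), with u-exponent 3j − 1(10−j) = 4j − 10.
Set 4j − 10 = -2: j = 2.
C(10,2) = 45; (-1)^2 = 1; (-1)^8 = 1.
Coefficient = 45 · 1 · 1 = 45.

45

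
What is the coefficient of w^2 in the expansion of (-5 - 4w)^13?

-60937500000

The general term is C(13,j)·(-5)^j·(-4w)^(13-j); the w^2 term has j = 11.
C(13,11) = 78.
Coefficient = C(13,11) · (-5)^11 · (-4)^2 = 78 · (-48828125) · 16 = -60937500000.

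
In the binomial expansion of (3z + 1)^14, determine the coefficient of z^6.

2189187

The general term is C(14,j)·(3z)^j·(1)^(14-j); the z^6 term has j = 6.
C(14,6) = 3003.
Coefficient = C(14,6) · 3^6 = 3003 · 729 = 2189187.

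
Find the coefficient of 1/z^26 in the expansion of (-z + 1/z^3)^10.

-10

General term: C(10,j)·(-z)^j·(1/z^3)^(10-j), with z-exponent 1j − 3(10−j) = 4j − 30.
Set 4j − 30 = -26: j = 1.
C(10,1) = 10; (-1)^1 = -1; 1^9 = 1.
Coefficient = 10 · (-1) · 1 = -10.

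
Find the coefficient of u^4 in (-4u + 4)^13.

The general term is C(13,j)·(-4u)^j·(4)^(13-j); the u^4 term has j = 4.
C(13,4) = 715.
Coefficient = C(13,4) · (-4)^4 · 4^9 = 715 · 256 · 262144 = 47982837760.

47982837760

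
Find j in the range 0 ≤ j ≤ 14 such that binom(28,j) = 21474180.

11

C(28,j) increases on 0 ≤ j ≤ 14. C(28,10) = 13123110 and C(28,11) = 21474180, so j = 11.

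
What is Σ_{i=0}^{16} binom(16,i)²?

601080390

Σ C(16,i)² is the coefficient of x^16 in (1+x)^16(1+x)^16 = (1+x)^32, i.e. C(32,16) = 601080390.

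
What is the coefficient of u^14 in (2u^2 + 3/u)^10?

General term: C(10,j)·(2u^2)^j·(3/u)^(10-j), with u-exponent 2j − 1(10−j) = 3j − 10.
Set 3j − 10 = 14: j = 8.
C(10,8) = 45; 2^8 = 256; 3^2 = 9.
Coefficient = 45 · 256 · 9 = 103680.

103680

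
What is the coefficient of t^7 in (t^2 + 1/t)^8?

General term: C(8,j)·(t^2)^j·(1/t)^(8-j), with t-exponent 2j − 1(8−j) = 3j − 8.
Set 3j − 8 = 7: j = 5.
C(8,5) = 56; 1^5 = 1; 1^3 = 1.
Coefficient = 56 · 1 · 1 = 56.

56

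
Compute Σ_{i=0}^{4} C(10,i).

1 + 10 + 45 + 120 + 210 = 386.

386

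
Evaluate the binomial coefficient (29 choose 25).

23751

C(29,25) = C(29,4) by symmetry.
C(29,4) = (29·28·27·26) / 4! = 570024 / 24 = 23751.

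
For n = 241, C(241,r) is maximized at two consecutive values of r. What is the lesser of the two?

120

For odd n = 241, C(241,r) peaks at r = (n−1)/2 and (n+1)/2; the lesser is 120.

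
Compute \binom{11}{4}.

330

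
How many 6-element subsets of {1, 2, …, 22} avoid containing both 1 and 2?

All 6-subsets: C(22,6) = 74613. Those containing both fixed elements: C(20,4) = 4845.
74613 − 4845 = 69768.

69768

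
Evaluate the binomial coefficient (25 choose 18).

480700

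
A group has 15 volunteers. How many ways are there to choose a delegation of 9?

5005

This is C(15,9) = 5005.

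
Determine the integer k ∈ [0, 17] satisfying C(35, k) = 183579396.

C(35,k) increases on 0 ≤ k ≤ 17. C(35,9) = 70607460 and C(35,10) = 183579396, so k = 10.

10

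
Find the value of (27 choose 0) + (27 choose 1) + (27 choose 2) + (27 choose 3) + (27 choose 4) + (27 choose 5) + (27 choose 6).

397594

1 + 27 + 351 + 2925 + 17550 + 80730 + 296010 = 397594.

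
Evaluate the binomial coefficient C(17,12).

6188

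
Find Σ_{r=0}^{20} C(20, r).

The entries of row 20 sum to 2^20 = 1048576.

1048576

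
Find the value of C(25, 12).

C(25,12) = (25·24·23·22·21·20·19·18·17·16·15·14) / 12! = 2490952020480000 / 479001600 = 5200300.

5200300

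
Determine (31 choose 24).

2629575

C(31,24) = C(31,7) by symmetry.
C(31,7) = (31·30·29·28·27·26·25) / 7! = 13253058000 / 5040 = 2629575.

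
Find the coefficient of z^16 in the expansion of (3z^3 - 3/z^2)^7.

General term: C(7,j)·(3z^3)^j·(-3/z^2)^(7-j), with z-exponent 3j − 2(7−j) = 5j − 14.
Set 5j − 14 = 16: j = 6.
C(7,6) = 7; 3^6 = 729; (-3)^1 = -3.
Coefficient = 7 · 729 · (-3) = -15309.

-15309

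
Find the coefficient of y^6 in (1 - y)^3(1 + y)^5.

Coefficient of y^6 = Σ_{j} C(3,j)·(-1)^j·C(5,6-j)·1^(6-j) for j from 1 to 3.
= (-3) + 15 + (-10) = 2.

2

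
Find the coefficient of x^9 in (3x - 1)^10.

The general term is C(10,j)·(3x)^j·(-1)^(10-j); the x^9 term has j = 9.
C(10,9) = 10.
Coefficient = C(10,9) · 3^9 · (-1)^1 = 10 · 19683 · (-1) = -196830.

-196830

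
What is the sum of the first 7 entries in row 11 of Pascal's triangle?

1 + 11 + 55 + 165 + 330 + 462 + 462 = 1486.

1486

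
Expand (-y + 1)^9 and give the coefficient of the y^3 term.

The general term is C(9,j)·(-y)^j·(1)^(9-j); the y^3 term has j = 3.
C(9,3) = 84.
Coefficient = C(9,3) · (-1)^3 = 84 · (-1) = -84.

-84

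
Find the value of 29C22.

1560780

C(29,22) = C(29,7) by symmetry.
C(29,7) = (29·28·27·26·25·24·23) / 7! = 7866331200 / 5040 = 1560780.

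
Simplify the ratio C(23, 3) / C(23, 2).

C(n,k+1)/C(n,k) = (n−k)/(k+1) = (23−2)/(2+1) = 21/3 = 7.

7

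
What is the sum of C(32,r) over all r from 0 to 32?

Setting x = 1 in (1+x)^32 gives Σ C(32,r) = 2^32 = 4294967296.

4294967296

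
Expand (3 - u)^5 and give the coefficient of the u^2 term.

270

The general term is C(5,j)·(3)^j·(-u)^(5-j); the u^2 term has j = 3.
C(5,3) = 10.
Coefficient = C(5,3) · 3^3 = 10 · 27 = 270.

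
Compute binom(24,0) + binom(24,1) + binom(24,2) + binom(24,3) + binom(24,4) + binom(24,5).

55455

1 + 24 + 276 + 2024 + 10626 + 42504 = 55455.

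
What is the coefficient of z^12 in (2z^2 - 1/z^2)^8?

-1024

General term: C(8,j)·(2z^2)^j·(-1/z^2)^(8-j), with z-exponent 2j − 2(8−j) = 4j − 16.
Set 4j − 16 = 12: j = 7.
C(8,7) = 8; 2^7 = 128; (-1)^1 = -1.
Coefficient = 8 · 128 · (-1) = -1024.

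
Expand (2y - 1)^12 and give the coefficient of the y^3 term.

-1760

The general term is C(12,j)·(2y)^j·(-1)^(12-j); the y^3 term has j = 3.
C(12,3) = 220.
Coefficient = C(12,3) · 2^3 · (-1)^9 = 220 · 8 · (-1) = -1760.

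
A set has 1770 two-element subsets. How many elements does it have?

n(n−1)/2 = 1770 ⇒ n(n−1) = 3540. Since 60·59 = 3540, n = 60.

60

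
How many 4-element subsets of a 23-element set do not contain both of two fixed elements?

All 4-subsets: C(23,4) = 8855. Those containing both fixed elements: C(21,2) = 210.
8855 − 210 = 8645.

8645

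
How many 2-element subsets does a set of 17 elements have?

C(17,2) = (17·16) / 2! = 272 / 2 = 136.

136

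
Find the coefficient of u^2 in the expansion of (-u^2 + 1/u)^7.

-35

General term: C(7,j)·(-u^2)^j·(1/u)^(7-j), with u-exponent 2j − 1(7−j) = 3j − 7.
Set 3j − 7 = 2: j = 3.
C(7,3) = 35; (-1)^3 = -1; 1^4 = 1.
Coefficient = 35 · (-1) · 1 = -35.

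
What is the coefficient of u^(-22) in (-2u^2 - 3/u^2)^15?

-669615660

General term: C(15,j)·(-2u^2)^j·(-3/u^2)^(15-j), with u-exponent 2j − 2(15−j) = 4j − 30.
Set 4j − 30 = -22: j = 2.
C(15,2) = 105; (-2)^2 = 4; (-3)^13 = -1594323.
Coefficient = 105 · 4 · (-1594323) = -669615660.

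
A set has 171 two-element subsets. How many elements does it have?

19

n(n−1)/2 = 171 ⇒ n(n−1) = 342. Since 19·18 = 342, n = 19.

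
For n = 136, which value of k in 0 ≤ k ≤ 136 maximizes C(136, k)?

C(136,k) is maximized at k = 136/2 = 68.

68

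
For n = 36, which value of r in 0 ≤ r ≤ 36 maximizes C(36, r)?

18

C(36,r) is maximized at r = 36/2 = 18.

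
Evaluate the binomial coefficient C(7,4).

C(7,4) = C(7,3) by symmetry.
C(7,3) = (7·6·5) / 3! = 210 / 6 = 35.

35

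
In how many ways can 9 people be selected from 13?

This is C(13,9) = 715.

715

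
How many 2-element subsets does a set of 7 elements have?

21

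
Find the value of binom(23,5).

C(23,5) = (23·22·21·20·19) / 5! = 4037880 / 120 = 33649.

33649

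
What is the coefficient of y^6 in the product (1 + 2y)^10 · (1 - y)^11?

Coefficient of y^6 = Σ_{j} C(10,j)·2^j·C(11,6-j)·(-1)^(6-j) for j from 0 to 6.
= 462 + (-9240) + 59400 + (-158400) + 184800 + (-88704) + 13440 = 1758.

1758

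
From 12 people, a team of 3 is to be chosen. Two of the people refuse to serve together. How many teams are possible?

All 3-subsets: C(12,3) = 220. Those containing both fixed elements: C(10,1) = 10.
220 − 10 = 210.

210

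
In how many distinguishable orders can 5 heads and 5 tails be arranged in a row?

Choose positions for the heads: C(10,5) = 252.

252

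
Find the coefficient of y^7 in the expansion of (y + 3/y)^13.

General term: C(13,j)·(y)^j·(3/y)^(13-j), with y-exponent 1j − 1(13−j) = 2j − 13.
Set 2j − 13 = 7: j = 10.
C(13,10) = 286; 1^10 = 1; 3^3 = 27.
Coefficient = 286 · 1 · 27 = 7722.

7722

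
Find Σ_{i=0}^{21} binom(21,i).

Setting x = 1 in (1+x)^21 gives Σ C(21,i) = 2^21 = 2097152.

2097152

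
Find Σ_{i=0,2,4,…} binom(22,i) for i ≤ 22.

Half of (1+1)^22 + (1−1)^22 gives the even-index sum: 2^21 = 2097152.

2097152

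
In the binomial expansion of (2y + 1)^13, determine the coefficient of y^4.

11440

The general term is C(13,j)·(2y)^j·(1)^(13-j); the y^4 term has j = 4.
C(13,4) = 715.
Coefficient = C(13,4) · 2^4 = 715 · 16 = 11440.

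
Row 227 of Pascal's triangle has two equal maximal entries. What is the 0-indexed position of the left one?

113

For odd n = 227, C(227,i) peaks at i = (n−1)/2 and (n+1)/2; the lesser is 113.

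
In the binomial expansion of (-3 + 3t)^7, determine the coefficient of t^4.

-76545

The general term is C(7,j)·(-3)^j·(3t)^(7-j); the t^4 term has j = 3.
C(7,3) = 35.
Coefficient = C(7,3) · (-3)^3 · 3^4 = 35 · (-27) · 81 = -76545.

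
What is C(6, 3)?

C(6,3) = (6·5·4) / 3! = 120 / 6 = 20.

20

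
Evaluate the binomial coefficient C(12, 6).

924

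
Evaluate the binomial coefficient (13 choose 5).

C(13,5) = (13·12·11·10·9) / 5! = 154440 / 120 = 1287.

1287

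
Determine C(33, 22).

C(33,22) = C(33,11) by symmetry.
C(33,11) = (33·32·31·30·29·28·27·26·25·24·23) / 11! = 7725366544896000 / 39916800 = 193536720.

193536720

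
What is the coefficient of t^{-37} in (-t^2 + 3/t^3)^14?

-22320522

General term: C(14,j)·(-t^2)^j·(3/t^3)^(14-j), with t-exponent 2j − 3(14−j) = 5j − 42.
Set 5j − 42 = -37: j = 1.
C(14,1) = 14; (-1)^1 = -1; 3^13 = 1594323.
Coefficient = 14 · (-1) · 1594323 = -22320522.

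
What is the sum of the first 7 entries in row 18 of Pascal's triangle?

31180

1 + 18 + 153 + 816 + 3060 + 8568 + 18564 = 31180.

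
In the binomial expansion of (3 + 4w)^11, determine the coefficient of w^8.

291962880

The general term is C(11,j)·(3)^j·(4w)^(11-j); the w^8 term has j = 3.
C(11,3) = 165.
Coefficient = C(11,3) · 3^3 · 4^8 = 165 · 27 · 65536 = 291962880.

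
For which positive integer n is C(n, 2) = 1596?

57

n(n−1)/2 = 1596 ⇒ n(n−1) = 3192. Since 57·56 = 3192, n = 57.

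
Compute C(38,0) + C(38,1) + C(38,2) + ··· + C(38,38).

274877906944

Setting x = 1 in (1+x)^38 gives Σ C(38,i) = 2^38 = 274877906944.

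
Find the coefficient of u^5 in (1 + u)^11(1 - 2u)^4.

198

Coefficient of u^5 = Σ_{j} C(11,j)·1^j·C(4,5-j)·(-2)^(5-j) for j from 1 to 5.
= 176 + (-1760) + 3960 + (-2640) + 462 = 198.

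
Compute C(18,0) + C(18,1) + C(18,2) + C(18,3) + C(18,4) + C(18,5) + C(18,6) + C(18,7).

1 + 18 + 153 + 816 + 3060 + 8568 + 18564 + 31824 = 63004.

63004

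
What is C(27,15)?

17383860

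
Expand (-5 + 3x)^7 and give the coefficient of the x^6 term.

The general term is C(7,j)·(-5)^j·(3x)^(7-j); the x^6 term has j = 1.
C(7,1) = 7.
Coefficient = C(7,1) · (-5)^1 · 3^6 = 7 · (-5) · 729 = -25515.

-25515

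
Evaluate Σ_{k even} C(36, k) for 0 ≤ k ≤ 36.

Even-k terms of row 36 sum to 2^35 = 34359738368.

34359738368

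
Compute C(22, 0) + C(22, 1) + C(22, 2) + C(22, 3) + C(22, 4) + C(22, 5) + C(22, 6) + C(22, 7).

280600

1 + 22 + 231 + 1540 + 7315 + 26334 + 74613 + 170544 = 280600.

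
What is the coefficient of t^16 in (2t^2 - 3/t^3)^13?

1437696

General term: C(13,j)·(2t^2)^j·(-3/t^3)^(13-j), with t-exponent 2j − 3(13−j) = 5j − 39.
Set 5j − 39 = 16: j = 11.
C(13,11) = 78; 2^11 = 2048; (-3)^2 = 9.
Coefficient = 78 · 2048 · 9 = 1437696.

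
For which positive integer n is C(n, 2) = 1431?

54

n(n−1)/2 = 1431 ⇒ n(n−1) = 2862. Since 54·53 = 2862, n = 54.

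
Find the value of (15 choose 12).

455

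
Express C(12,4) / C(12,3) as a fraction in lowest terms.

9/4

C(n,k+1)/C(n,k) = (n−k)/(k+1) = (12−3)/(3+1) = 9/4.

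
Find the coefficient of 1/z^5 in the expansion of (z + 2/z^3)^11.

5280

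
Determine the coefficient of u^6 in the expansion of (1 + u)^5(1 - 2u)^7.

294

Coefficient of u^6 = Σ_{j} C(5,j)·1^j·C(7,6-j)·(-2)^(6-j) for j from 0 to 5.
= 448 + (-3360) + 5600 + (-2800) + 420 + (-14) = 294.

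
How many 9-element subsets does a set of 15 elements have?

C(15,9) = C(15,6) by symmetry.
C(15,6) = (15·14·13·12·11·10) / 6! = 3603600 / 720 = 5005.

5005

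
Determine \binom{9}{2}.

C(9,2) = (9·8) / 2! = 72 / 2 = 36.

36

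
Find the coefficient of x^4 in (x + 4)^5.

The general term is C(5,j)·(x)^j·(4)^(5-j); the x^4 term has j = 4.
C(5,4) = 5.
Coefficient = C(5,4) · 4^1 = 5 · 4 = 20.

20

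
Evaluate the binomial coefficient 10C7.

120

C(10,7) = C(10,3) by symmetry.
C(10,3) = (10·9·8) / 3! = 720 / 6 = 120.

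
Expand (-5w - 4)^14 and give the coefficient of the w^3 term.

190840832000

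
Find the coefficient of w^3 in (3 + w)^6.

540

The general term is C(6,j)·(3)^j·(w)^(6-j); the w^3 term has j = 3.
C(6,3) = 20.
Coefficient = C(6,3) · 3^3 = 20 · 27 = 540.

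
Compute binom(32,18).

C(32,18) = C(32,14) by symmetry.
C(32,14) = (32·31·30·29·28·27·26·25·24·23·22·21·20·19) / 14! = 41098950018846720000 / 87178291200 = 471435600.

471435600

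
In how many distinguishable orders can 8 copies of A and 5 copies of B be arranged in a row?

Choose positions for the A's: C(13,8) = 1287.

1287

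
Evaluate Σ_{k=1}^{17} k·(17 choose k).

Differentiating (1+x)^17 and setting x=1: Σ k·C(17,k) = 17·2^16 = 1114112.

1114112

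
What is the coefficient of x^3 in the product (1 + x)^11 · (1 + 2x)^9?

Coefficient of x^3 = Σ_{j} C(11,j)·1^j·C(9,3-j)·2^(3-j) for j from 0 to 3.
= 672 + 1584 + 990 + 165 = 3411.

3411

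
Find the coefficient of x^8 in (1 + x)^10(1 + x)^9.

(1 + x)^10(1 + x)^9 = (1 + x)^19, so the coefficient of x^8 is C(19,8)·1^8 = 75582·1 = 75582.

75582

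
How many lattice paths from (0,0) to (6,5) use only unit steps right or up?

Each path is a sequence of 11 steps with 6 rights: C(11,6) = 462.

462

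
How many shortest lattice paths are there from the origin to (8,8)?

12870

Each path is a sequence of 16 steps with 8 rights: C(16,8) = 12870.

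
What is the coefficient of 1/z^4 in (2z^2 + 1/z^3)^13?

219648

General term: C(13,j)·(2z^2)^j·(1/z^3)^(13-j), with z-exponent 2j − 3(13−j) = 5j − 39.
Set 5j − 39 = -4: j = 7.
C(13,7) = 1716; 2^7 = 128; 1^6 = 1.
Coefficient = 1716 · 128 · 1 = 219648.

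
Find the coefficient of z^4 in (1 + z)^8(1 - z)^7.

21

Coefficient of z^4 = Σ_{j} C(8,j)·1^j·C(7,4-j)·(-1)^(4-j) for j from 0 to 4.
= 35 + (-280) + 588 + (-392) + 70 = 21.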